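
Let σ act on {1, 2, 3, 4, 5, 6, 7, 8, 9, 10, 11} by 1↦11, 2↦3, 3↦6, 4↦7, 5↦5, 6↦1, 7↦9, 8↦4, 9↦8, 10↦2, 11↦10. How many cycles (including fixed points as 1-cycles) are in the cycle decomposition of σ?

3

Cycle decomposition: (1 11 10 2 3 6) (4 7 9 8) (5).
3 cycles.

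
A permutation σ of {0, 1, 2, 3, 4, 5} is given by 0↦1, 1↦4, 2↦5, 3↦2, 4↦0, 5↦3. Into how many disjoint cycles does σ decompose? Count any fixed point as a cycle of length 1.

2

Cycle decomposition: (0 1 4) (2 5 3).
2 cycles.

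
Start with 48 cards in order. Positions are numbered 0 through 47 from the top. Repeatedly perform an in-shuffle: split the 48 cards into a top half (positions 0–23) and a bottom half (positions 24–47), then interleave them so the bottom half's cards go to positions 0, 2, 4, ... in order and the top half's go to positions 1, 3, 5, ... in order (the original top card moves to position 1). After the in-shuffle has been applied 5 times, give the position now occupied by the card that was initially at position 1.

Track the card's position through each in-shuffle:
1 → 3 → 7 → 15 → 31 → 14

14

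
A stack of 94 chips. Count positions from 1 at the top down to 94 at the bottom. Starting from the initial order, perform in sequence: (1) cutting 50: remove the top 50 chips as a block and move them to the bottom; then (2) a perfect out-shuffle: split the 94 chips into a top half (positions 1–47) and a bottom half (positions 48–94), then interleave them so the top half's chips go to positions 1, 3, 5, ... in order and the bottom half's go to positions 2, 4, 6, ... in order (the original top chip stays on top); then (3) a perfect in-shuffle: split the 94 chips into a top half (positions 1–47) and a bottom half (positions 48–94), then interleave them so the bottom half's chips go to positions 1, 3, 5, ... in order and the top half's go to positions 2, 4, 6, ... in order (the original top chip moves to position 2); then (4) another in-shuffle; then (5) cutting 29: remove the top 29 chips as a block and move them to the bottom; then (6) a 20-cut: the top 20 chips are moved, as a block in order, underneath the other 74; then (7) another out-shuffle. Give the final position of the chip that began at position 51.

Track the chip from position 51 forward through each operation:
  after op 1 (cut 50): 51 → 1
  after op 2 (out-shuffle): 1 → 1
  after op 3 (in-shuffle): 1 → 2
  after op 4 (in-shuffle): 2 → 4
  after op 5 (cut 29): 4 → 69
  after op 6 (cut 20): 69 → 49
  after op 7 (out-shuffle): 49 → 4

4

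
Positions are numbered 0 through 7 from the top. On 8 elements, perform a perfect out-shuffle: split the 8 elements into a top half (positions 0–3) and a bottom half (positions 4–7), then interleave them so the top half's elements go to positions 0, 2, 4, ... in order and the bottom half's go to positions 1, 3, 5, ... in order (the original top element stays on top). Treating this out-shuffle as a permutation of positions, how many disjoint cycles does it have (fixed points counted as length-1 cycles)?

4

Trace each unvisited position around until it returns:
(0) (1 2 4) (3 6 5) (7)
4 cycles in total.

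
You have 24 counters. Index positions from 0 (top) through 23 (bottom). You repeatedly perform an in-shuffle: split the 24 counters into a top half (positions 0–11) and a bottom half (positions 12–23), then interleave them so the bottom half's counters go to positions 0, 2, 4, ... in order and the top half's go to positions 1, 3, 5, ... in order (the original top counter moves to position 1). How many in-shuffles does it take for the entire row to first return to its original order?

20

The in-shuffle permutes the 24 positions with cycle lengths [4, 20].
Every counter is home exactly when every cycle has completed a whole number of laps, i.e. after lcm(4, 20) = 20 in-shuffles.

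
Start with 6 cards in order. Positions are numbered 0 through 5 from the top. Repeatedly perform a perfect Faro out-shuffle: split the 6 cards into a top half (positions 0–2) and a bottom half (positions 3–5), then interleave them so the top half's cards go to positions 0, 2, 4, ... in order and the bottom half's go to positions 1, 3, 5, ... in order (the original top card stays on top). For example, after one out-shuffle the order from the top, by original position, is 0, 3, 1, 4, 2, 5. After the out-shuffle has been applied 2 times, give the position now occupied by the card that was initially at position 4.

Track the card's position through each out-shuffle:
4 → 3 → 1

1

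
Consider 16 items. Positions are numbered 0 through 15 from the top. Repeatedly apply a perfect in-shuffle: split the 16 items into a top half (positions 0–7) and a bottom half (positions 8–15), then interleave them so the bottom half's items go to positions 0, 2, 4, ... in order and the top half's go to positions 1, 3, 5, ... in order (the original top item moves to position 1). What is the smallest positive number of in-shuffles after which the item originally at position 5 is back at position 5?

Follow position 5 under repeated in-shuffles:
5 → 11 → 6 → 13 → 10 → 4 → 9 → 2 → 5
It first returns after 8 in-shuffles.

8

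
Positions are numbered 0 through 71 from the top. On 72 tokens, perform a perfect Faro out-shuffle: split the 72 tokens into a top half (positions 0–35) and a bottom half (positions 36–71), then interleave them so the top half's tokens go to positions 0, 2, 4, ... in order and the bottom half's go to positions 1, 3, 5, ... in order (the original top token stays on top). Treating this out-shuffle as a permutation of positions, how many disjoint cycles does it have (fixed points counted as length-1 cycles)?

4

Trace each unvisited position around until it returns:
(0) (1 2 4 8 16 32 ... len 35) (7 14 28 56 41 11 ... len 35) (71)
4 cycles in total.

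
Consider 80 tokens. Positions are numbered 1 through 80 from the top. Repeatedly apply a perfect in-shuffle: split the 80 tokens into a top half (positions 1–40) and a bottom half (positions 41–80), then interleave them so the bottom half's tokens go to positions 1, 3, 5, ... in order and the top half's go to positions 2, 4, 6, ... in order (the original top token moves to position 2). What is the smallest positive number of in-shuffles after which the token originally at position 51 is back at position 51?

18

Follow position 51 under repeated in-shuffles:
51 → 21 → 42 → 3 → 6 → 12 → 24 → 48 → 15 → 30 → 60 → 39 → 78 → 75 → 69 → 57 → 33 → 66 → 51
It first returns after 18 in-shuffles.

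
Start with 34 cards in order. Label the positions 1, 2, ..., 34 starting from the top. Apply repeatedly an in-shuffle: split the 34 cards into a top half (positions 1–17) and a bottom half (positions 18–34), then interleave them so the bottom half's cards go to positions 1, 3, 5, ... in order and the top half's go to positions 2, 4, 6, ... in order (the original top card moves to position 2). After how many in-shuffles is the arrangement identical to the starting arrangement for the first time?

12

The in-shuffle permutes the 34 positions with cycle lengths [3, 3, 4, 12, 12].
Every card is home exactly when every cycle has completed a whole number of laps, i.e. after lcm(3, 4, 12) = 12 in-shuffles.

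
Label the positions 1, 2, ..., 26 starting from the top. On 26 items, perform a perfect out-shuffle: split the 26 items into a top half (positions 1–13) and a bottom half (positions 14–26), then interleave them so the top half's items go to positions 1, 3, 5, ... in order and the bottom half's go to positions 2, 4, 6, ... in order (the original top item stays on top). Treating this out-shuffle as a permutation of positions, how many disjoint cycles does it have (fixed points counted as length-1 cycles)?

4

Trace each unvisited position around until it returns:
(1) (2 3 5 9 17 8 ... len 20) (6 11 21 16) (26)
4 cycles in total.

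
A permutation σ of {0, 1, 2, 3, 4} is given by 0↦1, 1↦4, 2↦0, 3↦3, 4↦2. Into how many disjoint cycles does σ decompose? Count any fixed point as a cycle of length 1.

2

Cycle decomposition: (0 1 4 2) (3).
2 cycles.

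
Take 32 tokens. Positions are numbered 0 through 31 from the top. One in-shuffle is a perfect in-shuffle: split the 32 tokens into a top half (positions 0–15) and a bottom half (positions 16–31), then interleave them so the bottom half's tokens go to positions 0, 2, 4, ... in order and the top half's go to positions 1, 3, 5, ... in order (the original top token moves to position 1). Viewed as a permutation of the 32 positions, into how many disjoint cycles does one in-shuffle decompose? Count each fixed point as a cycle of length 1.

Trace each unvisited position around until it returns:
(0 1 3 7 15 31 30 28 24 16) (2 5 11 23 14 29 26 20 8 17) (4 9 19 6 13 27 22 12 25 18) (10 21)
4 cycles in total.

4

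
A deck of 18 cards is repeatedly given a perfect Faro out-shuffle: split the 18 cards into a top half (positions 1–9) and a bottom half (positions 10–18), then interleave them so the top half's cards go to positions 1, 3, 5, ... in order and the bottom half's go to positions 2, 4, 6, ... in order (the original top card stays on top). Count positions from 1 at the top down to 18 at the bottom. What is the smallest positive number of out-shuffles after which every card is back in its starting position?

8

The out-shuffle permutes the 18 positions with cycle lengths [1, 1, 8, 8].
Every card is home exactly when every cycle has completed a whole number of laps, i.e. after lcm(1, 8) = 8 out-shuffles.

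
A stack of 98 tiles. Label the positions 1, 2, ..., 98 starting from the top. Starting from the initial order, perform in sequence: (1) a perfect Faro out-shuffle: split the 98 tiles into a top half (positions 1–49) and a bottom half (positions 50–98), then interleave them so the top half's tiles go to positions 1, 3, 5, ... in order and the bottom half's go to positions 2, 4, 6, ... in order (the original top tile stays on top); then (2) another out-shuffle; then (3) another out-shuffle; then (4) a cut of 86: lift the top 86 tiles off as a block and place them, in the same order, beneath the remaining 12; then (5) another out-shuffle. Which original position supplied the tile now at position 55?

15

Undo the operations in reverse order, starting from position 55:
  undo op 5 (out-shuffle, from top half): 55 ← 28
  undo op 4 (cut 86): 28 ← 16
  undo op 3 (out-shuffle, from bottom half): 16 ← 57
  undo op 2 (out-shuffle, from top half): 57 ← 29
  undo op 1 (out-shuffle, from top half): 29 ← 15
So the tile at position 55 came from original position 15.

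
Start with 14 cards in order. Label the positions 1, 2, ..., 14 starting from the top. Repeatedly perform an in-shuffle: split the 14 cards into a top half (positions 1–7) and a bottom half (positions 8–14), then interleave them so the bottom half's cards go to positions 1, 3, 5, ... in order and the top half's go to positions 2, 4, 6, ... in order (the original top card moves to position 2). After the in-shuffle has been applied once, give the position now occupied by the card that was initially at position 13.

11

Track the card's position through each in-shuffle:
13 → 11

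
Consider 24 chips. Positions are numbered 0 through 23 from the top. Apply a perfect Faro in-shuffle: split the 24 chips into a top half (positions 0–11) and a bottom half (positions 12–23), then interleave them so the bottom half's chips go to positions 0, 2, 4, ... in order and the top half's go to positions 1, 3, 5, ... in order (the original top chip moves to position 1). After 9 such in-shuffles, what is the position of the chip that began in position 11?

Track the chip's position through each in-shuffle:
11 → 23 → 22 → 20 → 16 → 8 → 17 → 10 → 21 → 18

18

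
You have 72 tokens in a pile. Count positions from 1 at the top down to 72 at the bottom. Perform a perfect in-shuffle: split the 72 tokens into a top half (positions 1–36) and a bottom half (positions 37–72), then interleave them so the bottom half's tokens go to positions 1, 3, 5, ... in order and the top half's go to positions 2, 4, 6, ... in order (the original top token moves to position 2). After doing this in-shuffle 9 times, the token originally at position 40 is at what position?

40

Track the token's position through each in-shuffle:
40 → 7 → 14 → 28 → 56 → 39 → 5 → 10 → 20 → 40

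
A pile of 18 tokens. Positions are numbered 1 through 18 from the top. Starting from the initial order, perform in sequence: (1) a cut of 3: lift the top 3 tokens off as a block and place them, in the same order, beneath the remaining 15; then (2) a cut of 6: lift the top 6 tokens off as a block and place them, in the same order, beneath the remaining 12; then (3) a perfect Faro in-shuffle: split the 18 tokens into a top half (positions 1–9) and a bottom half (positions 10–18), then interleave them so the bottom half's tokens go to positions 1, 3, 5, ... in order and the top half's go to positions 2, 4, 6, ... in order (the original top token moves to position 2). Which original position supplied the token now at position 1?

1

Undo the operations in reverse order, starting from position 1:
  undo op 3 (in-shuffle, from bottom half): 1 ← 10
  undo op 2 (cut 6): 10 ← 16
  undo op 1 (cut 3): 16 ← 1
So the token at position 1 came from original position 1.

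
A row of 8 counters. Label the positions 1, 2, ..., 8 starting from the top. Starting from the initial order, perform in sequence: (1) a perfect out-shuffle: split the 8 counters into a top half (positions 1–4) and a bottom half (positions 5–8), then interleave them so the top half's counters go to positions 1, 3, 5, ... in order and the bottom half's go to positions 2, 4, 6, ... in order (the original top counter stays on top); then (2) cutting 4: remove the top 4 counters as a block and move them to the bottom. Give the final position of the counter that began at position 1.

5

Track the counter from position 1 forward through each operation:
  after op 1 (out-shuffle): 1 → 1
  after op 2 (cut 4): 1 → 5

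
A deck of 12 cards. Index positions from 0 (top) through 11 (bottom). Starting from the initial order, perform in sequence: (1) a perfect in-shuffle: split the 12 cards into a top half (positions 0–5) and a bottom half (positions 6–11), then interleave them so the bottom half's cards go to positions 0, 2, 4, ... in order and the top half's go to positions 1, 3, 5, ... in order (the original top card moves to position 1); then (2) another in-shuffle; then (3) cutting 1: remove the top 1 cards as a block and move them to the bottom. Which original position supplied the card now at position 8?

Undo the operations in reverse order, starting from position 8:
  undo op 3 (cut 1): 8 ← 9
  undo op 2 (in-shuffle, from top half): 9 ← 4
  undo op 1 (in-shuffle, from bottom half): 4 ← 8
So the card at position 8 came from original position 8.

8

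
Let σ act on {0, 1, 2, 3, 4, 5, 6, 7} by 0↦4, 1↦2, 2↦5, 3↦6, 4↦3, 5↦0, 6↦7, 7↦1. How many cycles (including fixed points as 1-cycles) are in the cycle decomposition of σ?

1

Cycle decomposition: (0 4 3 6 7 1 2 5).
1 cycle.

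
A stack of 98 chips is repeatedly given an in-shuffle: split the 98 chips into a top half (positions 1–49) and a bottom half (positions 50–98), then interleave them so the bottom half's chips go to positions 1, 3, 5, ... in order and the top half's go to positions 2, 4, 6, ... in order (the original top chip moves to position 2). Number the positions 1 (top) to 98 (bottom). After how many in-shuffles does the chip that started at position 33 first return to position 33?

2

Follow position 33 under repeated in-shuffles:
33 → 66 → 33
It first returns after 2 in-shuffles.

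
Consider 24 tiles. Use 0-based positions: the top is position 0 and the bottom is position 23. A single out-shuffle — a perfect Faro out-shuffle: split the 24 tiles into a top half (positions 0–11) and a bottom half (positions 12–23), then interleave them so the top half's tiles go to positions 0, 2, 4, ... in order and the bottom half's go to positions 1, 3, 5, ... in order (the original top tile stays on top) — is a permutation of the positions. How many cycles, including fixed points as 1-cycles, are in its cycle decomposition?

Trace each unvisited position around until it returns:
(0) (1 2 4 8 16 9 ... len 11) (5 10 20 17 11 22 ... len 11) (23)
4 cycles in total.

4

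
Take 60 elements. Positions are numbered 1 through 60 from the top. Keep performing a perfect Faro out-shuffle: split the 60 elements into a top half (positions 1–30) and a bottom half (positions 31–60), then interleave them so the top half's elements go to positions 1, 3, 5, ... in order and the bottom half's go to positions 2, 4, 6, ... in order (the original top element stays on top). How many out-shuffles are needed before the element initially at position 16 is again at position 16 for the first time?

Follow position 16 under repeated out-shuffles:
16 → 31 → 2 → 3 → 5 → 9 → 17 → 33 → ... → 16 (length 58)
It first returns after 58 out-shuffles.

58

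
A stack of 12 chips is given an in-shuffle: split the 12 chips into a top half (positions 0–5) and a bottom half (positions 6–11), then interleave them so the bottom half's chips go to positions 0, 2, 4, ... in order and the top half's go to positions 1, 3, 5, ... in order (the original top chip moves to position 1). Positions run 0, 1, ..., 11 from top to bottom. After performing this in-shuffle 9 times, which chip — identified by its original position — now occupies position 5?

Work backwards from position 5, undoing one in-shuffle at a time:
5 ← 2 ← 7 ← 3 ← 1 ← 0 ← 6 ← 9 ← 4 ← 8
So the chip now at position 5 started at position 8.

8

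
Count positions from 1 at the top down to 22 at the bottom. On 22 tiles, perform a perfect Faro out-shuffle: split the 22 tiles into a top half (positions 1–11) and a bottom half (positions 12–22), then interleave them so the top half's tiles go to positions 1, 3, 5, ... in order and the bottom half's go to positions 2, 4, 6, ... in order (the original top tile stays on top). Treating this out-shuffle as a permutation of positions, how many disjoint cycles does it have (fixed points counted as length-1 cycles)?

Trace each unvisited position around until it returns:
(1) (2 3 5 9 17 12) (4 7 13) (6 11 21 20 18 14) (8 15) (10 19 16) (22)
7 cycles in total.

7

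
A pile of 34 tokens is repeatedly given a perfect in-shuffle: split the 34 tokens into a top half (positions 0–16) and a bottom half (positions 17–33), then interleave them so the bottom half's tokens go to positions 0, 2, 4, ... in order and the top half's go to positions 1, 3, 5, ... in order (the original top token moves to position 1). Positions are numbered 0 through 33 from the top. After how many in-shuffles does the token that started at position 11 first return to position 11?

12

Follow position 11 under repeated in-shuffles:
11 → 23 → 12 → 25 → 16 → 33 → 32 → 30 → 26 → 18 → 2 → 5 → 11
It first returns after 12 in-shuffles.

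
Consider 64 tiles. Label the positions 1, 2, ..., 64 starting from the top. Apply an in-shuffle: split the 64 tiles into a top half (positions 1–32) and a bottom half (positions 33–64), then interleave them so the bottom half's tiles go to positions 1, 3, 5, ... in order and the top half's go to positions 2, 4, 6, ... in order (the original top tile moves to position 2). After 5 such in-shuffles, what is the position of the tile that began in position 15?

Track the tile's position through each in-shuffle:
15 → 30 → 60 → 55 → 45 → 25

25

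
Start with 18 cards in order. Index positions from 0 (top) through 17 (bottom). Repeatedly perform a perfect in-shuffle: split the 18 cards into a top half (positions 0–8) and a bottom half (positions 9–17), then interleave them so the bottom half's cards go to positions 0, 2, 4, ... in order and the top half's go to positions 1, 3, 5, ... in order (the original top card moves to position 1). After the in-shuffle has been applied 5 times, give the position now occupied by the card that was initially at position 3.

Track the card's position through each in-shuffle:
3 → 7 → 15 → 12 → 6 → 13

13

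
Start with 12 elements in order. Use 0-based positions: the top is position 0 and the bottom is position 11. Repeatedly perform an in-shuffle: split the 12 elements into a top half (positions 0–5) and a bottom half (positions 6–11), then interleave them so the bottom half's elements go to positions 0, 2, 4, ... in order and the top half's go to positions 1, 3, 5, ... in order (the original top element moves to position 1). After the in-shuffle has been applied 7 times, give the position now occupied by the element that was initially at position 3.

4

Track the element's position through each in-shuffle:
3 → 7 → 2 → 5 → 11 → 10 → 8 → 4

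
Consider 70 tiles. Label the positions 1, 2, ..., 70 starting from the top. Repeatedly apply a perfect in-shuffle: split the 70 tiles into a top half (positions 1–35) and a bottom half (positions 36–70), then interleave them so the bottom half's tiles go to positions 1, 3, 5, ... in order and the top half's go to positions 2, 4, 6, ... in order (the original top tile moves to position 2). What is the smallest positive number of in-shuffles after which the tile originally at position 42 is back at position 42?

35

Follow position 42 under repeated in-shuffles:
42 → 13 → 26 → 52 → 33 → 66 → 61 → 51 → ... → 42 (length 35)
It first returns after 35 in-shuffles.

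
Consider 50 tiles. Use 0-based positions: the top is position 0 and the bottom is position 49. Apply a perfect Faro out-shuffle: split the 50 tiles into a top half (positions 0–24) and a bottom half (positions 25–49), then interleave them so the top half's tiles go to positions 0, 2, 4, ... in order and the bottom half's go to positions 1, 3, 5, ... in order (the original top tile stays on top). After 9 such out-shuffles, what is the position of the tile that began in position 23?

Track the tile's position through each out-shuffle:
23 → 46 → 43 → 37 → 25 → 1 → 2 → 4 → 8 → 16

16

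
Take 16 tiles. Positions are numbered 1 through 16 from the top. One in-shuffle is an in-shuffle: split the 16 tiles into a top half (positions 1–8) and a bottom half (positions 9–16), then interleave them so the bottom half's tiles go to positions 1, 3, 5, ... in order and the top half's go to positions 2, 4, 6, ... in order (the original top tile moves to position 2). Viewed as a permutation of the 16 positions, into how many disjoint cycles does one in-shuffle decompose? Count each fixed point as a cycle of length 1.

2

Trace each unvisited position around until it returns:
(1 2 4 8 16 15 13 9) (3 6 12 7 14 11 5 10)
2 cycles in total.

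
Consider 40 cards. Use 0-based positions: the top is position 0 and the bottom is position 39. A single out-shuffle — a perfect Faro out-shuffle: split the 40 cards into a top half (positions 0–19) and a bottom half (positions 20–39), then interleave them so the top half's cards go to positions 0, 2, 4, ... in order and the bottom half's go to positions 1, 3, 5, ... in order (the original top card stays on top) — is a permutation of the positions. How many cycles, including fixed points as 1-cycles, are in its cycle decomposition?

Trace each unvisited position around until it returns:
(0) (1 2 4 8 16 32 ... len 12) (3 6 12 24 9 18 ... len 12) (7 14 28 17 34 29 ... len 12) (13 26) (39)
6 cycles in total.

6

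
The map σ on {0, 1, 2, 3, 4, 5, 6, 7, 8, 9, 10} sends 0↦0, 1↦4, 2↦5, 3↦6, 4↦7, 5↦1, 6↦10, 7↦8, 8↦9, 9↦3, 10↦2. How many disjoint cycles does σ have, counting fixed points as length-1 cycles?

2

Cycle decomposition: (0) (1 4 7 8 9 3 6 10 2 5).
2 cycles.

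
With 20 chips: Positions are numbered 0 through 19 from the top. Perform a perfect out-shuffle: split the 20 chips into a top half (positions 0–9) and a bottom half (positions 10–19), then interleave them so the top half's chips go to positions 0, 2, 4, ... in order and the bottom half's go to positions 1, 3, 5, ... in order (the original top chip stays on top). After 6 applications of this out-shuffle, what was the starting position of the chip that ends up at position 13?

Work backwards from position 13, undoing one out-shuffle at a time:
13 ← 16 ← 8 ← 4 ← 2 ← 1 ← 10
So the chip now at position 13 started at position 10.

10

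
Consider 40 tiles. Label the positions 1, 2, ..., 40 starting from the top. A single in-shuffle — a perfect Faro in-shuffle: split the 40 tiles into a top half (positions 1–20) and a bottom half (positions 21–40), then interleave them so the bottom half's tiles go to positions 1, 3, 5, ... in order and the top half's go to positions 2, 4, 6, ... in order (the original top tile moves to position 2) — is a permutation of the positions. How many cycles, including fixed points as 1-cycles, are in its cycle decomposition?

2

Trace each unvisited position around until it returns:
(1 2 4 8 16 32 ... len 20) (3 6 12 24 7 14 ... len 20)
2 cycles in total.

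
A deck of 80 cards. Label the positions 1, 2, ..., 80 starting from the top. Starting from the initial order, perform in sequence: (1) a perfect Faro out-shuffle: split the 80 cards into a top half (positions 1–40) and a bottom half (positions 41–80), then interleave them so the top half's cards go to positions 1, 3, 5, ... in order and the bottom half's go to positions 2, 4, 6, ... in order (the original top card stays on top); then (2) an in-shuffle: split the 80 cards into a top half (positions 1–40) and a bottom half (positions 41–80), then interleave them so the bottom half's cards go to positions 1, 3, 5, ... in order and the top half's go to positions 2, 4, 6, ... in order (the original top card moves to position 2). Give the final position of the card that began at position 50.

40

Track the card from position 50 forward through each operation:
  after op 1 (out-shuffle): 50 → 20
  after op 2 (in-shuffle): 20 → 40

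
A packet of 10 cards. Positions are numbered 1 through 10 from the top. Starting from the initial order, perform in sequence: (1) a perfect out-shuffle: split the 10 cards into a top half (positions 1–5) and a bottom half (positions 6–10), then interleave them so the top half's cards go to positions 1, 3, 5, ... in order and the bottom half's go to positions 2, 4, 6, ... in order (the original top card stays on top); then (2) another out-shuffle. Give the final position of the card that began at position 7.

7

Track the card from position 7 forward through each operation:
  after op 1 (out-shuffle): 7 → 4
  after op 2 (out-shuffle): 4 → 7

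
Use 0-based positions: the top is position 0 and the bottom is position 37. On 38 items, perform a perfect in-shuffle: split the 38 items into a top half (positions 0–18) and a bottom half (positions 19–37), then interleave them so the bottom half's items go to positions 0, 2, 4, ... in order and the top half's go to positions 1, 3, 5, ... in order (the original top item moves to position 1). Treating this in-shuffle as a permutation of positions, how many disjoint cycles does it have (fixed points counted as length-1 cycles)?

4

Trace each unvisited position around until it returns:
(0 1 3 7 15 31 ... len 12) (2 5 11 23 8 17 ... len 12) (6 13 27 16 33 28 ... len 12) (12 25)
4 cycles in total.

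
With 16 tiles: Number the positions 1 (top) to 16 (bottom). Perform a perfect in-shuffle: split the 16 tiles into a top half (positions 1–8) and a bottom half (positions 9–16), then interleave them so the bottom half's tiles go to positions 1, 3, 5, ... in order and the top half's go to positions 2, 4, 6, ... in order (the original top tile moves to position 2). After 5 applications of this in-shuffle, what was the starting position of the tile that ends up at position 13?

Work backwards from position 13, undoing one in-shuffle at a time:
13 ← 15 ← 16 ← 8 ← 4 ← 2
So the tile now at position 13 started at position 2.

2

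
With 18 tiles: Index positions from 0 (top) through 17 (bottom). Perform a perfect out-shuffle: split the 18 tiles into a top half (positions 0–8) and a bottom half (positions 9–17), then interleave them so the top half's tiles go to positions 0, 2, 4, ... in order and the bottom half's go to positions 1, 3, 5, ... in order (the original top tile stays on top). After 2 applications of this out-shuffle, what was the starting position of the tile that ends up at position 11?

Work backwards from position 11, undoing one out-shuffle at a time:
11 ← 14 ← 7
So the tile now at position 11 started at position 7.

7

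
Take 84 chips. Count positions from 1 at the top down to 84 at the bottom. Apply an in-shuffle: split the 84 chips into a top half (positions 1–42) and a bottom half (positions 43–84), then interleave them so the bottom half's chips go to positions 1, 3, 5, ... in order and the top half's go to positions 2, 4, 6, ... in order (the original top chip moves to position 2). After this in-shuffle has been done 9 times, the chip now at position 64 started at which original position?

32

Work backwards from position 64, undoing one in-shuffle at a time:
64 ← 32 ← 16 ← 8 ← 4 ← 2 ← 1 ← 43 ← 64 ← 32
So the chip now at position 64 started at position 32.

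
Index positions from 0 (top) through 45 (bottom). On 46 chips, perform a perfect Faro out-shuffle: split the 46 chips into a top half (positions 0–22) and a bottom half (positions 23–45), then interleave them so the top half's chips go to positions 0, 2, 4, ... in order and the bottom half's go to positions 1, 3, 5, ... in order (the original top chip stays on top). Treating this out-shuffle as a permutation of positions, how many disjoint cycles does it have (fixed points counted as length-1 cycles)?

9

Trace each unvisited position around until it returns:
(0) (1 2 4 8 16 32 ... len 12) (3 6 12 24) (5 10 20 40 35 25) (7 14 28 11 22 44 ... len 12) (9 18 36 27) (15 30) (21 42 39 33) ... plus 1 more
9 cycles in total.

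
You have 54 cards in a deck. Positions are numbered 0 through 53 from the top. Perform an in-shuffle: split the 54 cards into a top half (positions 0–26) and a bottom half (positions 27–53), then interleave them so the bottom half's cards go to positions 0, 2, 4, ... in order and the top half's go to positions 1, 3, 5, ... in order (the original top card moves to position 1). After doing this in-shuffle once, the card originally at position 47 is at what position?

40

Track the card's position through each in-shuffle:
47 → 40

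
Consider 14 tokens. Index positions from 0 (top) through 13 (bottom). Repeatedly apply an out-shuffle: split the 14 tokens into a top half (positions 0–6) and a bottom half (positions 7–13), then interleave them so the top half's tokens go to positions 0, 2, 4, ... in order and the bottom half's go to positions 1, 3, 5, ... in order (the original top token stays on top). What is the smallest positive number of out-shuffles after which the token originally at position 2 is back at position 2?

Follow position 2 under repeated out-shuffles:
2 → 4 → 8 → 3 → 6 → 12 → 11 → 9 → 5 → 10 → 7 → 1 → 2
It first returns after 12 out-shuffles.

12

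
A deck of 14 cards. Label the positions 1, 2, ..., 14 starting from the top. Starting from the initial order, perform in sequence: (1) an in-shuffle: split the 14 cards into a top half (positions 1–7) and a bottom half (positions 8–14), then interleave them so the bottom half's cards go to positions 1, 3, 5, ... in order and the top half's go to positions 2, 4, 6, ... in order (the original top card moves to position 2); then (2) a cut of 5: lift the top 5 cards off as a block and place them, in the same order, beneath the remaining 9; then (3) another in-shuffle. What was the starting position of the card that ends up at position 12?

Undo the operations in reverse order, starting from position 12:
  undo op 3 (in-shuffle, from top half): 12 ← 6
  undo op 2 (cut 5): 6 ← 11
  undo op 1 (in-shuffle, from bottom half): 11 ← 13
So the card at position 12 came from original position 13.

13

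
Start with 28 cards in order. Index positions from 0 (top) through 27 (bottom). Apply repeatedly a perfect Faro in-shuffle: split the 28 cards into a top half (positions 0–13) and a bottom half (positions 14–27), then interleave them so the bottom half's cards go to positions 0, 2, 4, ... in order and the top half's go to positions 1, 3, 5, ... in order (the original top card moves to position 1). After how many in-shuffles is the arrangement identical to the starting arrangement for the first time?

28

The in-shuffle permutes the 28 positions with cycle lengths [28].
Every card is home exactly when every cycle has completed a whole number of laps, i.e. after lcm(28) = 28 in-shuffles.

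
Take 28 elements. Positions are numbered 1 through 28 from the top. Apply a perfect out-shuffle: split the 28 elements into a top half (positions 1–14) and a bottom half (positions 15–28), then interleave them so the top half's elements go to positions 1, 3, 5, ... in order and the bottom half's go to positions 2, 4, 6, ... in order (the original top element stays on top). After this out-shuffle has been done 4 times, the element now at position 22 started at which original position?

4

Work backwards from position 22, undoing one out-shuffle at a time:
22 ← 25 ← 13 ← 7 ← 4
So the element now at position 22 started at position 4.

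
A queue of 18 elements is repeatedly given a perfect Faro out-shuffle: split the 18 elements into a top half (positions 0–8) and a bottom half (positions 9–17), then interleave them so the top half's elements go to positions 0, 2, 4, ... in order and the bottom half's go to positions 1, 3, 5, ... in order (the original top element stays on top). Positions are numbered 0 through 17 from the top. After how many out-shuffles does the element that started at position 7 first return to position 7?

8

Follow position 7 under repeated out-shuffles:
7 → 14 → 11 → 5 → 10 → 3 → 6 → 12 → 7
It first returns after 8 out-shuffles.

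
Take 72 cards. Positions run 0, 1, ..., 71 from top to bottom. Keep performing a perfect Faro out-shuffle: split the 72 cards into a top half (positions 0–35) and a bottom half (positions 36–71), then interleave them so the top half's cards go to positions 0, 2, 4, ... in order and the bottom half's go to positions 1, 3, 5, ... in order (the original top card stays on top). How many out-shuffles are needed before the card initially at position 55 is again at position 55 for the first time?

Follow position 55 under repeated out-shuffles:
55 → 39 → 7 → 14 → 28 → 56 → 41 → 11 → ... → 55 (length 35)
It first returns after 35 out-shuffles.

35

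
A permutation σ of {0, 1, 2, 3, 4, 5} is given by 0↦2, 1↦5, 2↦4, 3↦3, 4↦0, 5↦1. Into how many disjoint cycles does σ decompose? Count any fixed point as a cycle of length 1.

Cycle decomposition: (0 2 4) (1 5) (3).
3 cycles.

3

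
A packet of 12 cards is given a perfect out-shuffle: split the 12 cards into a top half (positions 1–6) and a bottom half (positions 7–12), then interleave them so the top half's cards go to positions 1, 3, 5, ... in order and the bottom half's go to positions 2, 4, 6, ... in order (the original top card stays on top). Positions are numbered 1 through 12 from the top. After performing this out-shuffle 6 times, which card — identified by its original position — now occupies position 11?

Work backwards from position 11, undoing one out-shuffle at a time:
11 ← 6 ← 9 ← 5 ← 3 ← 2 ← 7
So the card now at position 11 started at position 7.

7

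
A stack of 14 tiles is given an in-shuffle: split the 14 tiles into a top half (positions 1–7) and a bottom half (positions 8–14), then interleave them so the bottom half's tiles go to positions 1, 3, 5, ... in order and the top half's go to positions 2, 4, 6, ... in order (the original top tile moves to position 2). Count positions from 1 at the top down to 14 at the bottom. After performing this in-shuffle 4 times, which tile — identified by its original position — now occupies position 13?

Work backwards from position 13, undoing one in-shuffle at a time:
13 ← 14 ← 7 ← 11 ← 13
So the tile now at position 13 started at position 13.

13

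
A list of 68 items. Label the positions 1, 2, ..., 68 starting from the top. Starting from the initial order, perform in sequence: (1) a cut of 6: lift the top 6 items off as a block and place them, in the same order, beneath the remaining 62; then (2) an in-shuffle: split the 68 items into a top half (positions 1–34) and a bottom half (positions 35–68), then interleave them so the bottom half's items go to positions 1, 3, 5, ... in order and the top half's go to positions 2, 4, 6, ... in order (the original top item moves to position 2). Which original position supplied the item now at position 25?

53

Undo the operations in reverse order, starting from position 25:
  undo op 2 (in-shuffle, from bottom half): 25 ← 47
  undo op 1 (cut 6): 47 ← 53
So the item at position 25 came from original position 53.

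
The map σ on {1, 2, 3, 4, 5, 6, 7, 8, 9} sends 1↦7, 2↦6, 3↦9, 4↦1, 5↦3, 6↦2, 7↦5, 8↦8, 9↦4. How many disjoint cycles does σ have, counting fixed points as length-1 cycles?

Cycle decomposition: (1 7 5 3 9 4) (2 6) (8).
3 cycles.

3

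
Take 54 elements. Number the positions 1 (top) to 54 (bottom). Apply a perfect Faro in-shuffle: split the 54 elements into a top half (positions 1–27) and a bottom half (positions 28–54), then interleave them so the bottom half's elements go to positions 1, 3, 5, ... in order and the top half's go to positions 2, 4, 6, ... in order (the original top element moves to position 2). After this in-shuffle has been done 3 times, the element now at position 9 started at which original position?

8

Work backwards from position 9, undoing one in-shuffle at a time:
9 ← 32 ← 16 ← 8
So the element now at position 9 started at position 8.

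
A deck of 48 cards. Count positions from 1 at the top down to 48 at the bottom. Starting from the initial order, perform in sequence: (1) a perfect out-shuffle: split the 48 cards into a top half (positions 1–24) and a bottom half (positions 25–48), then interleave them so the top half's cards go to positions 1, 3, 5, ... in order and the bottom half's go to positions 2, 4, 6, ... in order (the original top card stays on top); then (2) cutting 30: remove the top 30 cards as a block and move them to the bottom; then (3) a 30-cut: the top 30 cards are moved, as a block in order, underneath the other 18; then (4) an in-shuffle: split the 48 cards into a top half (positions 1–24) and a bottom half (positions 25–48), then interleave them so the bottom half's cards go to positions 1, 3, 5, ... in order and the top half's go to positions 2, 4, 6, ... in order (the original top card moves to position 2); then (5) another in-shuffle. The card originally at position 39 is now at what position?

Track the card from position 39 forward through each operation:
  after op 1 (out-shuffle): 39 → 30
  after op 2 (cut 30): 30 → 48
  after op 3 (cut 30): 48 → 18
  after op 4 (in-shuffle): 18 → 36
  after op 5 (in-shuffle): 36 → 23

23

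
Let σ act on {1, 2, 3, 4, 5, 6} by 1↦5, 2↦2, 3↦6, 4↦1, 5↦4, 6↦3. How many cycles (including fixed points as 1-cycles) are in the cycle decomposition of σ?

3

Cycle decomposition: (1 5 4) (2) (3 6).
3 cycles.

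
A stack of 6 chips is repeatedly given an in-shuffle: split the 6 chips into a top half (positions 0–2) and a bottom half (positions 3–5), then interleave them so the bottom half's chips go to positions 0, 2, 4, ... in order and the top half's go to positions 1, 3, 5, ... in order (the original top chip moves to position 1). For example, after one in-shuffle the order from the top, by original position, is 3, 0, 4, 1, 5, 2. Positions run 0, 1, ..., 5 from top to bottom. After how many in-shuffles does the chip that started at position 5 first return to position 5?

3

Follow position 5 under repeated in-shuffles:
5 → 4 → 2 → 5
It first returns after 3 in-shuffles.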